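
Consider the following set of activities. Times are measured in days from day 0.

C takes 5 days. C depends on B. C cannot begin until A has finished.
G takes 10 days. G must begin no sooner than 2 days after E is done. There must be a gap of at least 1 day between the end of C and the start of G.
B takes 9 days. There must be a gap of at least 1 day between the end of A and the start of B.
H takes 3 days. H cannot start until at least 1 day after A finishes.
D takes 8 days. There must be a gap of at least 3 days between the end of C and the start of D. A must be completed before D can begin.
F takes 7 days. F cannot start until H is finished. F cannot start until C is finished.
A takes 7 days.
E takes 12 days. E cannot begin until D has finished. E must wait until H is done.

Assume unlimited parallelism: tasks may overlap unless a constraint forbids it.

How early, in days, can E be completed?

45

A can start immediately at day 0; it finishes at day 7.
After A (finishes day 7, plus 1-day gap → day 8), H can start at day 8 and finishes at day 11.
After A (finishes day 7, plus 1-day gap → day 8), B can start at day 8 and finishes at day 17.
C cannot start until B (finishes day 17); A (finishes day 7). The controlling bound is day 17, so C finishes at 17 + 5 = day 22.
D has to wait for C (finishes day 22, plus 3-day gap → day 25); A (finishes day 7). The latest of these is day 25, so D runs day 25 to 25 + 8 = day 33.
E has to wait for D (finishes day 33); H (finishes day 11). The latest of these is day 33, so E runs day 33 to 33 + 12 = day 45.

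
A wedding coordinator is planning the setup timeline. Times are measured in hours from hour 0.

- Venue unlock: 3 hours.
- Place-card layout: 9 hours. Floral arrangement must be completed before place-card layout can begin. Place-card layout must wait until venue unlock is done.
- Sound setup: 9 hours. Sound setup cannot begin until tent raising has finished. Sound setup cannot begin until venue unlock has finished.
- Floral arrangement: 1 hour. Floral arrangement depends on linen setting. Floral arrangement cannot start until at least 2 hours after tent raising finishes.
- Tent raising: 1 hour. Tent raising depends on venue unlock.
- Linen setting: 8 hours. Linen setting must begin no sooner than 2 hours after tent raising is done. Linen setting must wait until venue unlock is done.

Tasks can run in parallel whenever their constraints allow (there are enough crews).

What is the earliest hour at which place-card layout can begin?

15

Nothing blocks venue unlock, so it runs from hour 0 to hour 3.
Tent raising cannot begin until venue unlock (finishes hour 3). It runs from hour 3 to 3 + 1 = hour 4.
Linen setting has to wait for tent raising (finishes hour 4, plus 2-hour gap → hour 6); venue unlock (finishes hour 3). The latest of these is hour 6, so linen setting runs hour 6 to 6 + 8 = hour 14.
Floral arrangement cannot start until linen setting (finishes hour 14); tent raising (finishes hour 4, plus 2-hour gap → hour 6). The controlling bound is hour 14, so floral arrangement finishes at 14 + 1 = hour 15.
Place-card layout waits on floral arrangement (finishes hour 15); venue unlock (finishes hour 3). The latest of these is hour 15, which is the earliest place-card layout can start.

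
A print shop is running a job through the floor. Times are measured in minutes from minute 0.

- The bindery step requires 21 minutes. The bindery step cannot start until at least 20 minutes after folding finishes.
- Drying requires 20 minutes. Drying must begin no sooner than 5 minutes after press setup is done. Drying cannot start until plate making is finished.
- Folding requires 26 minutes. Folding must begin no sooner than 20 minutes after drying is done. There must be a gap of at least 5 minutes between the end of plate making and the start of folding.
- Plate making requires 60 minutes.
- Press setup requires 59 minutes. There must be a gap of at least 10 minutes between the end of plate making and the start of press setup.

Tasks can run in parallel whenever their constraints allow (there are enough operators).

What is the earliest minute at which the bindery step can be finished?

Plate making has no prerequisites, so it starts at minute 0 and finishes at minute 60.
Press setup waits on plate making (finishes minute 60, plus 10-minute gap → minute 70), so it starts at minute 70 and finishes at 70 + 59 = minute 129.
Drying has to wait for press setup (finishes minute 129, plus 5-minute gap → minute 134); plate making (finishes minute 60). The latest of these is minute 134, so drying runs minute 134 to 134 + 20 = minute 154.
Folding cannot start until drying (finishes minute 154, plus 20-minute gap → minute 174); plate making (finishes minute 60, plus 5-minute gap → minute 65). The controlling bound is minute 174, so folding finishes at 174 + 26 = minute 200.
After folding (finishes minute 200, plus 20-minute gap → minute 220), the bindery step can start at minute 220 and finishes at minute 241.

241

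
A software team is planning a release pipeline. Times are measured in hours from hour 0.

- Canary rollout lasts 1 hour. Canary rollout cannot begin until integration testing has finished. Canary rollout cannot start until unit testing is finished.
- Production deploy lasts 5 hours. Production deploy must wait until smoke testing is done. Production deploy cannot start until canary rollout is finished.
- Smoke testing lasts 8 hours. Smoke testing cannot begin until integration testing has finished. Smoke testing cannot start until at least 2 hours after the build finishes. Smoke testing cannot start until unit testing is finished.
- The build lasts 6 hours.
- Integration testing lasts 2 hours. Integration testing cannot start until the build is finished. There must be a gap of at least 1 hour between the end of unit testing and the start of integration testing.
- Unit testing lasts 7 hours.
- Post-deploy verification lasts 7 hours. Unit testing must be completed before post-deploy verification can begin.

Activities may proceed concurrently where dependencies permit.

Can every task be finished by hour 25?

Unit testing can start immediately at hour 0; it finishes at hour 7.
Post-deploy verification waits on unit testing (finishes hour 7), so it starts at hour 7 and finishes at 7 + 7 = hour 14.
The build has no prerequisites, so it starts at hour 0 and finishes at hour 6.
For integration testing: the build (finishes hour 6); unit testing (finishes hour 7, plus 1-hour gap → hour 8). Taking the maximum gives a start of hour 8, and it finishes at 8 + 2 = hour 10.
For canary rollout: integration testing (finishes hour 10); unit testing (finishes hour 7). Taking the maximum gives a start of hour 10, and it finishes at 10 + 1 = hour 11.
Smoke testing cannot start until integration testing (finishes hour 10); the build (finishes hour 6, plus 2-hour gap → hour 8); unit testing (finishes hour 7). The controlling bound is hour 10, so smoke testing finishes at 10 + 8 = hour 18.
Production deploy needs all of smoke testing (finishes hour 18); canary rollout (finishes hour 11). That puts its earliest start at hour 18; it finishes at 18 + 5 = hour 23.
Every task is finished by hour 23, which is no later than the deadline of 25, so the schedule is feasible.

Yes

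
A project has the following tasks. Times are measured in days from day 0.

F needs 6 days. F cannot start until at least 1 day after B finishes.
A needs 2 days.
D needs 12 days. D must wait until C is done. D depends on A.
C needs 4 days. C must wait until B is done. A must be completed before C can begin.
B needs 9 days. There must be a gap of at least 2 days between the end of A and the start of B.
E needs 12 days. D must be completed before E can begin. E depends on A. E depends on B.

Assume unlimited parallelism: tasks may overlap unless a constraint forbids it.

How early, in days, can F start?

A has no prerequisites, so it starts at day 0 and finishes at day 2.
B waits on A (finishes day 2, plus 2-day gap → day 4), so it starts at day 4 and finishes at 4 + 9 = day 13.
F waits on B (finishes day 13, plus 1-day gap → day 14), so the earliest it can start is day 14.

14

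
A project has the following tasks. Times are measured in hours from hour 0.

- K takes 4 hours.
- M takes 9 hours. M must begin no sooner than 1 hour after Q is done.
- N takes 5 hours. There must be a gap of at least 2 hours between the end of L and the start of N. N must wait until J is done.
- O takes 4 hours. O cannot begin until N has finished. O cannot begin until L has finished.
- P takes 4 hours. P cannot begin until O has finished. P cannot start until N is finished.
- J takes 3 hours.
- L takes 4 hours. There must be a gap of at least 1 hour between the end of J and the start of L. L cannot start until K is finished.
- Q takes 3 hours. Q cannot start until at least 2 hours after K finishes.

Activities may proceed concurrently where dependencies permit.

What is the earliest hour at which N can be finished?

Nothing blocks K, so it runs from hour 0 to hour 4.
J can start immediately at hour 0; it finishes at hour 3.
L has to wait for J (finishes hour 3, plus 1-hour gap → hour 4); K (finishes hour 4). The latest of these is hour 4, so L runs hour 4 to 4 + 4 = hour 8.
For N: L (finishes hour 8, plus 2-hour gap → hour 10); J (finishes hour 3). Taking the maximum gives a start of hour 10, and it finishes at 10 + 5 = hour 15.

15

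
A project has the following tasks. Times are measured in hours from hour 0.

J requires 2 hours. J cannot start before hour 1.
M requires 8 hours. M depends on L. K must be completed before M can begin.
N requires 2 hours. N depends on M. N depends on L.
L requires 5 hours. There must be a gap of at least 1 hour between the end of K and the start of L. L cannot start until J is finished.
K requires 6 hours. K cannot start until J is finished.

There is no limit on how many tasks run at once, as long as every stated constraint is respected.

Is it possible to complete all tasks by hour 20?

No

After its own release at hour 1, J can start at hour 1 and finishes at hour 3.
K cannot begin until J (finishes hour 3). It runs from hour 3 to 3 + 6 = hour 9.
L cannot start until K (finishes hour 9, plus 1-hour gap → hour 10); J (finishes hour 3). The controlling bound is hour 10, so L finishes at 10 + 5 = hour 15.
M cannot start until L (finishes hour 15); K (finishes hour 9). The controlling bound is hour 15, so M finishes at 15 + 8 = hour 23.
N has to wait for M (finishes hour 23); L (finishes hour 15). The latest of these is hour 23, so N runs hour 23 to 23 + 2 = hour 25.
The earliest everything can be done is hour 25, which is after the deadline of 20, so it is not possible.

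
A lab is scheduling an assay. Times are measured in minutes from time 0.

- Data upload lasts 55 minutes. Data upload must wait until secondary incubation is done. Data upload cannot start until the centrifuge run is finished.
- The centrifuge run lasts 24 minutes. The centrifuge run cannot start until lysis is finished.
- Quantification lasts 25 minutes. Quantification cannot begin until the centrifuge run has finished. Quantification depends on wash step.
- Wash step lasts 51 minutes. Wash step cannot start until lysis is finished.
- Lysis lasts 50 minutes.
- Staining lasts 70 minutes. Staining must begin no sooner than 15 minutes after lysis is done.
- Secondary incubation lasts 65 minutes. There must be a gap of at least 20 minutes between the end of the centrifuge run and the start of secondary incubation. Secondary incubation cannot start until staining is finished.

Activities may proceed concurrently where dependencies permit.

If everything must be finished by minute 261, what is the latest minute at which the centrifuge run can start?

97

Nothing follows data upload; the deadline of minute 261 is its only limit. It must start by 261 − 55 = minute 206.
Secondary incubation must finish before data upload (must start by minute 206). With a 65-minute duration, secondary incubation must start by 206 − 65 = minute 141.
Quantification has no dependents, so it just needs to finish by minute 261. Starting by 261 − 25 = minute 236 achieves that.
The centrifuge run must finish in time for secondary incubation (must start by minute 141, minus 20-minute gap → minute 121); quantification (must start by minute 236); data upload (must start by minute 206). The tightest is minute 121, so the centrifuge run must start by 121 − 24 = minute 97.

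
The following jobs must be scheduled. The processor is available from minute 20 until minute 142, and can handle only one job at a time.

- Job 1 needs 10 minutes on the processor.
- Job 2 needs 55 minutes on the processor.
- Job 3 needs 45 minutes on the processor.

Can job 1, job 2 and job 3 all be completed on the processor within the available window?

Yes

The processor window is 142 − 20 = 122 minutes.
Running back to back, the jobs need 10 + 55 + 45 = 110 minutes on the processor.
Since 110 ≤ 122, they fit within the window.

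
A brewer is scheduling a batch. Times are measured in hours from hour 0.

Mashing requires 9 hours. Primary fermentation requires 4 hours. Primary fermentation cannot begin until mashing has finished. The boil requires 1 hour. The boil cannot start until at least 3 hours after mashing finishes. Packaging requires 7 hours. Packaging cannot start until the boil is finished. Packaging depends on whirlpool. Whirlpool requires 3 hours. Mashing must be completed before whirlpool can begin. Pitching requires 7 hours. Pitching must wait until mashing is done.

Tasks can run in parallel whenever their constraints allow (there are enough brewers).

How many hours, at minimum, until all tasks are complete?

20

Mashing has no prerequisites, so it starts at hour 0 and finishes at hour 9.
Primary fermentation cannot begin until mashing (finishes hour 9). It runs from hour 9 to 9 + 4 = hour 13.
Pitching waits on mashing (finishes hour 9), so it starts at hour 9 and finishes at 9 + 7 = hour 16.
Whirlpool waits on mashing (finishes hour 9), so it starts at hour 9 and finishes at 9 + 3 = hour 12.
After mashing (finishes hour 9, plus 3-hour gap → hour 12), the boil can start at hour 12 and finishes at hour 13.
Packaging needs all of the boil (finishes hour 13); whirlpool (finishes hour 12). That puts its earliest start at hour 13; it finishes at 13 + 7 = hour 20.
All tasks are finished once the last one completes. Finish times: Mashing at 9, The boil at 13, Whirlpool at 12, Pitching at 16, Primary fermentation at 13, Packaging at 20. The latest is hour 20.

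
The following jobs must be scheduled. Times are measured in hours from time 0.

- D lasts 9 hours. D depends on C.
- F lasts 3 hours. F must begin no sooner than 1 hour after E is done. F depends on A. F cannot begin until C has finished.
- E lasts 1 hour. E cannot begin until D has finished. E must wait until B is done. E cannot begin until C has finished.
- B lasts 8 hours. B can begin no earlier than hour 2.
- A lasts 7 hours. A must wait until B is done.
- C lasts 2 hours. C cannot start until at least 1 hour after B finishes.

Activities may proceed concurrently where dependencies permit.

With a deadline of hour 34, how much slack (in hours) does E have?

B cannot begin until its own release at hour 2. It runs from hour 2 to 2 + 8 = hour 10.
C cannot begin until B (finishes hour 10, plus 1-hour gap → hour 11). It runs from hour 11 to 11 + 2 = hour 13.
D waits on C (finishes hour 13), so it starts at hour 13 and finishes at 13 + 9 = hour 22.
For E: D (finishes hour 22); B (finishes hour 10); C (finishes hour 13). Taking the maximum gives a start of hour 22, and it finishes at 22 + 1 = hour 23.

Working backward from the deadline:
To finish by hour 34, F (duration 3) must start no later than hour 31.
Since F (must start by hour 31, minus 1-hour gap → hour 30) depends on it, E must finish by hour 30. Backing off its 1-hour duration gives a latest start of hour 29.
So E can start as early as hour 22 and as late as hour 29, giving 29 − 22 = 7 hours of slack.

7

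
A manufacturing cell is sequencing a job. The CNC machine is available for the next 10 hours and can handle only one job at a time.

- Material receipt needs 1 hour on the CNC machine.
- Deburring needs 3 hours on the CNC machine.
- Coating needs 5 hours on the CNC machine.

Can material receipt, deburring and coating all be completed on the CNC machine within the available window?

Yes

Running back to back, the jobs need 1 + 3 + 5 = 9 hours on the CNC machine.
Since 9 ≤ 10, they fit within the window.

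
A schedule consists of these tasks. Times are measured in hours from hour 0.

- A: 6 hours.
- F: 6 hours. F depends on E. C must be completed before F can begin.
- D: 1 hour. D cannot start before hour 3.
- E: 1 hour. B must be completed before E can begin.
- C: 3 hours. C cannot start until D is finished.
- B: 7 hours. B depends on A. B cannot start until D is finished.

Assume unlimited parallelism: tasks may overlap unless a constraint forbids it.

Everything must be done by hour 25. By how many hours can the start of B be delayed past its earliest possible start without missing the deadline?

5

After its own release at hour 3, D can start at hour 3 and finishes at hour 4.
Nothing blocks A, so it runs from hour 0 to hour 6.
B has to wait for A (finishes hour 6); D (finishes hour 4). The latest of these is hour 6, so B runs hour 6 to 6 + 7 = hour 13.

Working backward from the deadline:
F has no dependents, so it just needs to finish by hour 25. Starting by 25 − 6 = hour 19 achieves that.
Since F (must start by hour 19) depends on it, E must finish by hour 19. Backing off its 1-hour duration gives a latest start of hour 18.
B must finish before E (must start by hour 18). With a 7-hour duration, B must start by 18 − 7 = hour 11.
So B can start as early as hour 6 and as late as hour 11, giving 11 − 6 = 5 hours of slack.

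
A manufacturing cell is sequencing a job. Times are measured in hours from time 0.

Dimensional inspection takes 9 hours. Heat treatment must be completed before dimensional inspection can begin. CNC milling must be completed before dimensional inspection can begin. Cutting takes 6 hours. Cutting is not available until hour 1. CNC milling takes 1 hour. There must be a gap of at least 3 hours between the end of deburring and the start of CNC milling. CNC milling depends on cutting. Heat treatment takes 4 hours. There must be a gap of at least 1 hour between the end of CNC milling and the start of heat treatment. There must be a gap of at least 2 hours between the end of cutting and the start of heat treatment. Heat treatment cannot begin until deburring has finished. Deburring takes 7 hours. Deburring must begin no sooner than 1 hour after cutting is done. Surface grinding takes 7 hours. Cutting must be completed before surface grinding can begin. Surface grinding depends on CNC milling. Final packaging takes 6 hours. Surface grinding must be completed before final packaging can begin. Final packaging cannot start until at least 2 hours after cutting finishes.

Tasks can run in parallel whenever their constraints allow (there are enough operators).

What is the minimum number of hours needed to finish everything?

After its own release at hour 1, cutting can start at hour 1 and finishes at hour 7.
Deburring cannot begin until cutting (finishes hour 7, plus 1-hour gap → hour 8). It runs from hour 8 to 8 + 7 = hour 15.
CNC milling needs all of deburring (finishes hour 15, plus 3-hour gap → hour 18); cutting (finishes hour 7). That puts its earliest start at hour 18; it finishes at 18 + 1 = hour 19.
For surface grinding: cutting (finishes hour 7); CNC milling (finishes hour 19). Taking the maximum gives a start of hour 19, and it finishes at 19 + 7 = hour 26.
For final packaging: surface grinding (finishes hour 26); cutting (finishes hour 7, plus 2-hour gap → hour 9). Taking the maximum gives a start of hour 26, and it finishes at 26 + 6 = hour 32.
Heat treatment needs all of CNC milling (finishes hour 19, plus 1-hour gap → hour 20); cutting (finishes hour 7, plus 2-hour gap → hour 9); deburring (finishes hour 15). That puts its earliest start at hour 20; it finishes at 20 + 4 = hour 24.
For dimensional inspection: heat treatment (finishes hour 24); CNC milling (finishes hour 19). Taking the maximum gives a start of hour 24, and it finishes at 24 + 9 = hour 33.
All tasks are finished once the last one completes. Finish times: Cutting at 7, Deburring at 15, CNC milling at 19, Heat treatment at 24, Surface grinding at 26, Dimensional inspection at 33, Final packaging at 32. The latest is hour 33.

33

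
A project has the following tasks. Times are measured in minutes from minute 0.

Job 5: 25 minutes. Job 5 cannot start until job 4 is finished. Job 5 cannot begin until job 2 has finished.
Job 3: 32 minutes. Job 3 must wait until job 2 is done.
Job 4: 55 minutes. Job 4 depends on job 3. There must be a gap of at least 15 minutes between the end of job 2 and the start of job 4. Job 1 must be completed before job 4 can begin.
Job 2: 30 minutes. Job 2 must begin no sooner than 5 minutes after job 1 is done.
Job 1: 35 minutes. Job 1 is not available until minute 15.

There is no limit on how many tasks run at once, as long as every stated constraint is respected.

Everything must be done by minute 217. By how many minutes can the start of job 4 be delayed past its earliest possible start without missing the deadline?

20

Job 1 cannot begin until its own release at minute 15. It runs from minute 15 to 15 + 35 = minute 50.
Job 2 cannot begin until job 1 (finishes minute 50, plus 5-minute gap → minute 55). It runs from minute 55 to 55 + 30 = minute 85.
Job 3 waits on job 2 (finishes minute 85), so it starts at minute 85 and finishes at 85 + 32 = minute 117.
For job 4: job 3 (finishes minute 117); job 2 (finishes minute 85, plus 15-minute gap → minute 100); job 1 (finishes minute 50). Taking the maximum gives a start of minute 117, and it finishes at 117 + 55 = minute 172.

Working backward from the deadline:
Nothing follows job 5; the deadline of minute 217 is its only limit. It must start by 217 − 25 = minute 192.
Job 4 must finish before job 5 (must start by minute 192). With a 55-minute duration, job 4 must start by 192 − 55 = minute 137.
So job 4 can start as early as minute 117 and as late as minute 137, giving 137 − 117 = 20 minutes of slack.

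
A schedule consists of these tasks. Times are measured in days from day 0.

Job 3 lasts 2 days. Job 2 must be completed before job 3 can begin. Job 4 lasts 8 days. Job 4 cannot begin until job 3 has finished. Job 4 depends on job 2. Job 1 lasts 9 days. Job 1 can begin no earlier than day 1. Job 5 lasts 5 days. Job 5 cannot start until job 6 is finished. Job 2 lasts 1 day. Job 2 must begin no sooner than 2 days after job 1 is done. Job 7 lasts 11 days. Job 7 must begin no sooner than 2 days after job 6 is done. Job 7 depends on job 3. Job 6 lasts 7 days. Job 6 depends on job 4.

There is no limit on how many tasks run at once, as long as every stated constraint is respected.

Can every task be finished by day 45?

After its own release at day 1, job 1 can start at day 1 and finishes at day 10.
After job 1 (finishes day 10, plus 2-day gap → day 12), job 2 can start at day 12 and finishes at day 13.
Job 3 cannot begin until job 2 (finishes day 13). It runs from day 13 to 13 + 2 = day 15.
For job 4: job 3 (finishes day 15); job 2 (finishes day 13). Taking the maximum gives a start of day 15, and it finishes at 15 + 8 = day 23.
Job 6 cannot begin until job 4 (finishes day 23). It runs from day 23 to 23 + 7 = day 30.
Job 7 needs all of job 6 (finishes day 30, plus 2-day gap → day 32); job 3 (finishes day 15). That puts its earliest start at day 32; it finishes at 32 + 11 = day 43.
Job 5 waits on job 6 (finishes day 30), so it starts at day 30 and finishes at 30 + 5 = day 35.
Every task is finished by day 43, which is no later than the deadline of 45, so the schedule is feasible.

Yes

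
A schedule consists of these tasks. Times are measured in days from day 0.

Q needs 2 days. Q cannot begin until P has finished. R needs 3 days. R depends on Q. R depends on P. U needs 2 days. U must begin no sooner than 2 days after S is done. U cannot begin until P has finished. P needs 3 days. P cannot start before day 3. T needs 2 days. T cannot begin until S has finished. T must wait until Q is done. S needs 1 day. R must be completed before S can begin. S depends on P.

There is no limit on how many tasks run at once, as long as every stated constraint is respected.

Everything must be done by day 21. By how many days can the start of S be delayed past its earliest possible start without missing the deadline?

5

P waits on its own release at day 3, so it starts at day 3 and finishes at 3 + 3 = day 6.
Q waits on P (finishes day 6), so it starts at day 6 and finishes at 6 + 2 = day 8.
For R: Q (finishes day 8); P (finishes day 6). Taking the maximum gives a start of day 8, and it finishes at 8 + 3 = day 11.
S cannot start until R (finishes day 11); P (finishes day 6). The controlling bound is day 11, so S finishes at 11 + 1 = day 12.

Working backward from the deadline:
To finish by day 21, T (duration 2) must start no later than day 19.
To finish by day 21, U (duration 2) must start no later than day 19.
S must finish in time for T (must start by day 19); U (must start by day 19, minus 2-day gap → day 17). The tightest is day 17, so S must start by 17 − 1 = day 16.
So S can start as early as day 11 and as late as day 16, giving 16 − 11 = 5 days of slack.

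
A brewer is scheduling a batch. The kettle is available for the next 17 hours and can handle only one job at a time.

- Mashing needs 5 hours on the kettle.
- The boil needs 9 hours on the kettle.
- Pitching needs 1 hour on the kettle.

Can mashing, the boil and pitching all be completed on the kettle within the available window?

Running back to back, the jobs need 5 + 9 + 1 = 15 hours on the kettle.
Since 15 ≤ 17, they fit within the window.

Yes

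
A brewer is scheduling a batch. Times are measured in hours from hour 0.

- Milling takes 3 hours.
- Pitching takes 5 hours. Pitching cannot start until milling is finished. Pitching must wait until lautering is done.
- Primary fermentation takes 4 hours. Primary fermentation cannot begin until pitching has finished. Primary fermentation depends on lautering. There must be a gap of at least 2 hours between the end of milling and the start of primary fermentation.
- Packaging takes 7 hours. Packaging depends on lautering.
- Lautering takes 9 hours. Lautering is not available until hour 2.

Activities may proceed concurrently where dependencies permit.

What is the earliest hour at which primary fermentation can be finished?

Lautering cannot begin until its own release at hour 2. It runs from hour 2 to 2 + 9 = hour 11.
Nothing blocks milling, so it runs from hour 0 to hour 3.
For pitching: milling (finishes hour 3); lautering (finishes hour 11). Taking the maximum gives a start of hour 11, and it finishes at 11 + 5 = hour 16.
Primary fermentation has to wait for pitching (finishes hour 16); lautering (finishes hour 11); milling (finishes hour 3, plus 2-hour gap → hour 5). The latest of these is hour 16, so primary fermentation runs hour 16 to 16 + 4 = hour 20.

20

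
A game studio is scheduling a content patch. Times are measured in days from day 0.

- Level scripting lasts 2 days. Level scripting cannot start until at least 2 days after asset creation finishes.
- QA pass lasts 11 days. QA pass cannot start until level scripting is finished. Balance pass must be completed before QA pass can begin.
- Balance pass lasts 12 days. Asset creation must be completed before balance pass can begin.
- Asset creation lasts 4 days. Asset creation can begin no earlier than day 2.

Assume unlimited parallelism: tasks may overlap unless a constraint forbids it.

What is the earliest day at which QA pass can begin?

Asset creation waits on its own release at day 2, so it starts at day 2 and finishes at 2 + 4 = day 6.
Balance pass cannot begin until asset creation (finishes day 6). It runs from day 6 to 6 + 12 = day 18.
After asset creation (finishes day 6, plus 2-day gap → day 8), level scripting can start at day 8 and finishes at day 10.
QA pass waits on level scripting (finishes day 10); balance pass (finishes day 18). The latest of these is day 18, which is the earliest QA pass can start.

18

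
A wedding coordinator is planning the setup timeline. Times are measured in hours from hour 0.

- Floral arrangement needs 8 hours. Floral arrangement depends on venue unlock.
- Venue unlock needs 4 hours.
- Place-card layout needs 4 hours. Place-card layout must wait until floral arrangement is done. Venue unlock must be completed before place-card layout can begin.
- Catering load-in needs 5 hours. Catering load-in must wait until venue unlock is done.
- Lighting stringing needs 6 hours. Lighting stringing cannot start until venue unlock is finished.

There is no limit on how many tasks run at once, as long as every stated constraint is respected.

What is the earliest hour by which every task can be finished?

Nothing blocks venue unlock, so it runs from hour 0 to hour 4.
After venue unlock (finishes hour 4), catering load-in can start at hour 4 and finishes at hour 9.
Lighting stringing cannot begin until venue unlock (finishes hour 4). It runs from hour 4 to 4 + 6 = hour 10.
Floral arrangement waits on venue unlock (finishes hour 4), so it starts at hour 4 and finishes at 4 + 8 = hour 12.
Place-card layout has to wait for floral arrangement (finishes hour 12); venue unlock (finishes hour 4). The latest of these is hour 12, so place-card layout runs hour 12 to 12 + 4 = hour 16.
All tasks are finished once the last one completes. Finish times: Venue unlock at 4, Floral arrangement at 12, Lighting stringing at 10, Catering load-in at 9, Place-card layout at 16. The latest is hour 16.

16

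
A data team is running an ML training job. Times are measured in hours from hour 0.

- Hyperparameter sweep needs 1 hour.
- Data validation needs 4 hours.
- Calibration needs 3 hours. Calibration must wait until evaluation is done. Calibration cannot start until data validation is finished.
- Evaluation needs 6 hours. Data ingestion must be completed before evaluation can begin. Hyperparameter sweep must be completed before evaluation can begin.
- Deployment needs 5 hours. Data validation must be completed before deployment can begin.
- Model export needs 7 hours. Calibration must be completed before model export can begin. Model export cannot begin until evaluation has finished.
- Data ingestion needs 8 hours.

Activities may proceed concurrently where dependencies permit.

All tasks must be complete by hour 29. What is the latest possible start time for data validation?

Model export must finish by hour 29; it takes 7 hours, so it must start by 29 − 7 = hour 22.
Calibration feeds into model export (must start by hour 22); so calibration must finish by hour 22 and therefore start by hour 19.
To finish by hour 29, deployment (duration 5) must start no later than hour 24.
Data validation has several dependents: calibration (must start by hour 19); deployment (must start by hour 24). The earliest of those limits is hour 19, so data validation must start by 19 − 4 = hour 15.

15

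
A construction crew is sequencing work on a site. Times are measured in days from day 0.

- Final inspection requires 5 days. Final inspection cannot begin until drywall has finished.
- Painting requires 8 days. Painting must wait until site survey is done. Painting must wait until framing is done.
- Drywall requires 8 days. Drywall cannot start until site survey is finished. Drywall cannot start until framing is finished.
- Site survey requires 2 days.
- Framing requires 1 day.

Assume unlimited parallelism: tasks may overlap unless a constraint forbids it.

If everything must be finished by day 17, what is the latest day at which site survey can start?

Final inspection has no dependents, so it just needs to finish by day 17. Starting by 17 − 5 = day 12 achieves that.
Since final inspection (must start by day 12) depends on it, drywall must finish by day 12. Backing off its 8-day duration gives a latest start of day 4.
Nothing follows painting; the deadline of day 17 is its only limit. It must start by 17 − 8 = day 9.
For site survey: drywall (must start by day 4); painting (must start by day 9). The most restrictive is day 4; with a 2-day duration, site survey must start by day 2.

2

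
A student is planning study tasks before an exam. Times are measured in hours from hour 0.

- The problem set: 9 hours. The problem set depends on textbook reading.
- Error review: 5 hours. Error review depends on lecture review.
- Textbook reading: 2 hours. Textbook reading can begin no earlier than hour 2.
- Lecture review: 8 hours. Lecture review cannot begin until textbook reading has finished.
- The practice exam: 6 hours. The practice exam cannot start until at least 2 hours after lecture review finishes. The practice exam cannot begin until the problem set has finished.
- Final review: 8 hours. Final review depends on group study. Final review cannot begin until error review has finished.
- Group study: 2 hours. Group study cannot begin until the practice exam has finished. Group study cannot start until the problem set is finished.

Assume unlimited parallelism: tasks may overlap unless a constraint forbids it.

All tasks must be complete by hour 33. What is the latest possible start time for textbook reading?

5

Final review must finish by hour 33; it takes 8 hours, so it must start by 33 − 8 = hour 25.
Group study feeds into final review (must start by hour 25); so group study must finish by hour 25 and therefore start by hour 23.
The practice exam must finish before group study (must start by hour 23). With a 6-hour duration, the practice exam must start by 23 − 6 = hour 17.
Error review feeds into final review (must start by hour 25); so error review must finish by hour 25 and therefore start by hour 20.
Lecture review has several dependents: the practice exam (must start by hour 17, minus 2-hour gap → hour 15); error review (must start by hour 20). The earliest of those limits is hour 15, so lecture review must start by 15 − 8 = hour 7.
For the problem set: the practice exam (must start by hour 17); group study (must start by hour 23). The most restrictive is hour 17; with a 9-hour duration, the problem set must start by hour 8.
Textbook reading feeds lecture review (must start by hour 7); the problem set (must start by hour 8). Taking the minimum, textbook reading must finish by hour 7 and start by 7 − 2 = hour 5.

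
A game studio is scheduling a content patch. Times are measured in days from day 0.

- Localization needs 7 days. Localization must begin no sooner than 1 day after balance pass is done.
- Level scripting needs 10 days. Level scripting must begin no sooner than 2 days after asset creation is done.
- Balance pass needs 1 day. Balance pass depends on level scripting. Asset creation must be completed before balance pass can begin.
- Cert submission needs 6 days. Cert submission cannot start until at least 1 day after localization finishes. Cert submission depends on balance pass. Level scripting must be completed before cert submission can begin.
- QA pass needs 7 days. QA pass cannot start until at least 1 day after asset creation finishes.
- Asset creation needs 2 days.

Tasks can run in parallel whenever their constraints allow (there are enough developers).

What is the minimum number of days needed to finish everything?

30

Nothing blocks asset creation, so it runs from day 0 to day 2.
QA pass waits on asset creation (finishes day 2, plus 1-day gap → day 3), so it starts at day 3 and finishes at 3 + 7 = day 10.
After asset creation (finishes day 2, plus 2-day gap → day 4), level scripting can start at day 4 and finishes at day 14.
Balance pass cannot start until level scripting (finishes day 14); asset creation (finishes day 2). The controlling bound is day 14, so balance pass finishes at 14 + 1 = day 15.
After balance pass (finishes day 15, plus 1-day gap → day 16), localization can start at day 16 and finishes at day 23.
Cert submission cannot start until localization (finishes day 23, plus 1-day gap → day 24); balance pass (finishes day 15); level scripting (finishes day 14). The controlling bound is day 24, so cert submission finishes at 24 + 6 = day 30.
All tasks are finished once the last one completes. Finish times: Asset creation at 2, Level scripting at 14, Balance pass at 15, Localization at 23, QA pass at 10, Cert submission at 30. The latest is day 30.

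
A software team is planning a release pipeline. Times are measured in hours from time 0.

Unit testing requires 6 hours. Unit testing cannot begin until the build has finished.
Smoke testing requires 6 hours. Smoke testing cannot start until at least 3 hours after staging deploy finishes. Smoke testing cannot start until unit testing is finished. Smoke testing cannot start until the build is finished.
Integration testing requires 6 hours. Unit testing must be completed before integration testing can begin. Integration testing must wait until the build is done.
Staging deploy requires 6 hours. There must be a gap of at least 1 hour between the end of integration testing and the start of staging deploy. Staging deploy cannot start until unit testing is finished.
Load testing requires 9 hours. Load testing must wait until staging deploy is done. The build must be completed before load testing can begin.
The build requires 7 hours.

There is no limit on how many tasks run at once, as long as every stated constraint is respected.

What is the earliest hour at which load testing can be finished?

The build can start immediately at hour 0; it finishes at hour 7.
Unit testing waits on the build (finishes hour 7), so it starts at hour 7 and finishes at 7 + 6 = hour 13.
Integration testing has to wait for unit testing (finishes hour 13); the build (finishes hour 7). The latest of these is hour 13, so integration testing runs hour 13 to 13 + 6 = hour 19.
For staging deploy: integration testing (finishes hour 19, plus 1-hour gap → hour 20); unit testing (finishes hour 13). Taking the maximum gives a start of hour 20, and it finishes at 20 + 6 = hour 26.
Load testing cannot start until staging deploy (finishes hour 26); the build (finishes hour 7). The controlling bound is hour 26, so load testing finishes at 26 + 9 = hour 35.

35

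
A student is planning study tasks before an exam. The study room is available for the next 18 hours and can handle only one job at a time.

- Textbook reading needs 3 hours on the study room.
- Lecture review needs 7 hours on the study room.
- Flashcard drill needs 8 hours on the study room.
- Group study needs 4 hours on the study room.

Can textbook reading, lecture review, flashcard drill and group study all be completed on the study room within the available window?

No

Running back to back, the jobs need 3 + 7 + 8 + 4 = 22 hours on the study room.
Since 22 > 18, they cannot all fit.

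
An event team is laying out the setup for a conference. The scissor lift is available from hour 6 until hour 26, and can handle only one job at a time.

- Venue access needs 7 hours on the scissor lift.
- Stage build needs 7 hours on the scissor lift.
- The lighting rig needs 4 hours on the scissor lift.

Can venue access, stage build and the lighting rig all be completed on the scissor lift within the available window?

Yes

The scissor lift window is 26 − 6 = 20 hours.
Running back to back, the jobs need 7 + 7 + 4 = 18 hours on the scissor lift.
Since 18 ≤ 20, they fit within the window.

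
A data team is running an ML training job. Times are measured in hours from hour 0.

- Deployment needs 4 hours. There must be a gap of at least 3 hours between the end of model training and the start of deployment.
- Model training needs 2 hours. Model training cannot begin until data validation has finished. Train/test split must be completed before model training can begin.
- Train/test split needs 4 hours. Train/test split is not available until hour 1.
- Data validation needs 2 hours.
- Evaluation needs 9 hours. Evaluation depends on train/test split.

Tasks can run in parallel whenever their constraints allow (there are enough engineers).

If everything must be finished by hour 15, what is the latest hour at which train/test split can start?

Deployment has no dependents, so it just needs to finish by hour 15. Starting by 15 − 4 = hour 11 achieves that.
Since deployment (must start by hour 11, minus 3-hour gap → hour 8) depends on it, model training must finish by hour 8. Backing off its 2-hour duration gives a latest start of hour 6.
Evaluation has no dependents, so it just needs to finish by hour 15. Starting by 15 − 9 = hour 6 achieves that.
Train/test split has several dependents: model training (must start by hour 6); evaluation (must start by hour 6). The earliest of those limits is hour 6, so train/test split must start by 6 − 4 = hour 2.

2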